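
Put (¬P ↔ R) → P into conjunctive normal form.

¬R ∨ P

(¬P ↔ R) → P
= ¬(¬P ↔ R) ∨ P   (eliminate →)
= ¬((¬P → R) ∧ (R → ¬P)) ∨ P   (eliminate ↔)
= ¬((¬¬P ∨ R) ∧ (R → ¬P)) ∨ P   (eliminate →)
= ¬((¬¬P ∨ R) ∧ (¬R ∨ ¬P)) ∨ P   (eliminate →)
= ¬(¬¬P ∨ R) ∨ ¬(¬R ∨ ¬P) ∨ P   (De Morgan)
= (¬¬¬P ∧ ¬R) ∨ ¬(¬R ∨ ¬P) ∨ P   (De Morgan)
= (¬P ∧ ¬R) ∨ ¬(¬R ∨ ¬P) ∨ P   (double negation)
= (¬P ∧ ¬R) ∨ (¬¬R ∧ ¬¬P) ∨ P   (De Morgan)
= (¬P ∧ ¬R) ∨ (R ∧ ¬¬P) ∨ P   (double negation)
= (¬P ∧ ¬R) ∨ (R ∧ P) ∨ P   (double negation)
= (¬P ∨ R ∨ P) ∧ (¬P ∨ P ∨ P) ∧ (¬R ∨ R ∨ P) ∧ (¬R ∨ P ∨ P)   (distribute ∨ over ∧)
= ¬R ∨ P   (simplify)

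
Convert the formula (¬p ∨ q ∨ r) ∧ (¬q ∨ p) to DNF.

(¬p ∨ q ∨ r) ∧ (¬q ∨ p)
≡ (¬p ∧ ¬q) ∨ (¬p ∧ p) ∨ (q ∧ ¬q) ∨ (q ∧ p) ∨ (r ∧ ¬q) ∨ (r ∧ p)   — distribute ∧ over ∨
≡ (¬p ∧ ¬q) ∨ (q ∧ p) ∨ (r ∧ ¬q) ∨ (r ∧ p)   — simplify

(¬p ∧ ¬q) ∨ (q ∧ p) ∨ (r ∧ ¬q) ∨ (r ∧ p)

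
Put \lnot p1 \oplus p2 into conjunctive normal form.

\lnot p1 \oplus p2
= (\lnot p1 \lor p2) \land \lnot (\lnot p1 \land p2)   — expand \oplus
= (\lnot p1 \lor p2) \land (\lnot \lnot p1 \lor \lnot p2)   — De Morgan
= (\lnot p1 \lor p2) \land (p1 \lor \lnot p2)   — double negation

(\lnot p1 \lor p2) \land (p1 \lor \lnot p2)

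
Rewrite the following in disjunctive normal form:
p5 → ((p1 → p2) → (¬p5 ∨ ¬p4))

p5 → ((p1 → p2) → (¬p5 ∨ ¬p4))
= ¬p5 ∨ ((p1 → p2) → (¬p5 ∨ ¬p4))   (eliminate →)
= ¬p5 ∨ ¬(p1 → p2) ∨ ¬p5 ∨ ¬p4   (eliminate →)
= ¬p5 ∨ ¬(¬p1 ∨ p2) ∨ ¬p5 ∨ ¬p4   (eliminate →)
= ¬p5 ∨ (¬¬p1 ∧ ¬p2) ∨ ¬p5 ∨ ¬p4   (De Morgan)
= ¬p5 ∨ (p1 ∧ ¬p2) ∨ ¬p5 ∨ ¬p4   (double negation)
= ¬p5 ∨ (p1 ∧ ¬p2) ∨ ¬p4   (simplify)

¬p5 ∨ (p1 ∧ ¬p2) ∨ ¬p4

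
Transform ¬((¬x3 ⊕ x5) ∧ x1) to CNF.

¬((¬x3 ⊕ x5) ∧ x1)
⇔ ¬((¬x3 ∨ x5) ∧ ¬(¬x3 ∧ x5) ∧ x1)   [expand ⊕]
⇔ ¬(¬x3 ∨ x5) ∨ ¬¬(¬x3 ∧ x5) ∨ ¬x1   [De Morgan]
⇔ ¬¬x3 ∧ ¬x5 ∨ ¬¬(¬x3 ∧ x5) ∨ ¬x1   [De Morgan]
⇔ x3 ∧ ¬x5 ∨ ¬¬(¬x3 ∧ x5) ∨ ¬x1   [double negation]
⇔ x3 ∧ ¬x5 ∨ ¬x3 ∧ x5 ∨ ¬x1   [double negation]
⇔ (x3 ∨ ¬x3 ∨ ¬x1) ∧ (x3 ∨ x5 ∨ ¬x1) ∧ (¬x5 ∨ ¬x3 ∨ ¬x1) ∧ (¬x5 ∨ x5 ∨ ¬x1)   [distribute ∨ over ∧]
⇔ (x3 ∨ x5 ∨ ¬x1) ∧ (¬x5 ∨ ¬x3 ∨ ¬x1)   [simplify]

(x3 ∨ x5 ∨ ¬x1) ∧ (¬x5 ∨ ¬x3 ∨ ¬x1)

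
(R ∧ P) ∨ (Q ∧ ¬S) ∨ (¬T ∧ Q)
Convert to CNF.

(R ∨ Q) ∧ (R ∨ ¬S ∨ ¬T) ∧ (P ∨ Q) ∧ (P ∨ ¬S ∨ ¬T)

(R ∧ P) ∨ (Q ∧ ¬S) ∨ (¬T ∧ Q)
⇔ (R ∨ Q ∨ ¬T) ∧ (R ∨ Q ∨ Q) ∧ (R ∨ ¬S ∨ ¬T) ∧ (R ∨ ¬S ∨ Q) ∧ (P ∨ Q ∨ ¬T) ∧ (P ∨ Q ∨ Q) ∧ (P ∨ ¬S ∨ ¬T) ∧ (P ∨ ¬S ∨ Q)   (distribute ∨ over ∧)
⇔ (R ∨ Q) ∧ (R ∨ ¬S ∨ ¬T) ∧ (P ∨ Q) ∧ (P ∨ ¬S ∨ ¬T)   (simplify)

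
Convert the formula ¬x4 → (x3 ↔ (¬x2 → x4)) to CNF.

¬x4 → (x3 ↔ (¬x2 → x4))
= ¬¬x4 ∨ (x3 ↔ (¬x2 → x4))
= ¬¬x4 ∨ ((x3 → (¬x2 → x4)) ∧ ((¬x2 → x4) → x3))
= ¬¬x4 ∨ ((¬x3 ∨ (¬x2 → x4)) ∧ ((¬x2 → x4) → x3))
= ¬¬x4 ∨ ((¬x3 ∨ ¬¬x2 ∨ x4) ∧ ((¬x2 → x4) → x3))
= ¬¬x4 ∨ ((¬x3 ∨ ¬¬x2 ∨ x4) ∧ (¬(¬x2 → x4) ∨ x3))
= ¬¬x4 ∨ ((¬x3 ∨ ¬¬x2 ∨ x4) ∧ (¬(¬¬x2 ∨ x4) ∨ x3))
= x4 ∨ ((¬x3 ∨ ¬¬x2 ∨ x4) ∧ (¬(¬¬x2 ∨ x4) ∨ x3))
= x4 ∨ ((¬x3 ∨ x2 ∨ x4) ∧ (¬(¬¬x2 ∨ x4) ∨ x3))
= x4 ∨ ((¬x3 ∨ x2 ∨ x4) ∧ ((¬¬¬x2 ∧ ¬x4) ∨ x3))
= x4 ∨ ((¬x3 ∨ x2 ∨ x4) ∧ ((¬x2 ∧ ¬x4) ∨ x3))
= (x4 ∨ ¬x3 ∨ x2 ∨ x4) ∧ (x4 ∨ ¬x2 ∨ x3) ∧ (x4 ∨ ¬x4 ∨ x3)
= (x4 ∨ ¬x3 ∨ x2) ∧ (x4 ∨ ¬x2 ∨ x3)

(x4 ∨ ¬x3 ∨ x2) ∧ (x4 ∨ ¬x2 ∨ x3)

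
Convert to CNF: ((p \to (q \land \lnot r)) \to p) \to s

\lnot p \lor s

((p \to (q \land \lnot r)) \to p) \to s
≡ \lnot ((p \to (q \land \lnot r)) \to p) \lor s   — eliminate \to
≡ \lnot (\lnot (p \to (q \land \lnot r)) \lor p) \lor s   — eliminate \to
≡ \lnot (\lnot (\lnot p \lor (q \land \lnot r)) \lor p) \lor s   — eliminate \to
≡ (\lnot \lnot (\lnot p \lor (q \land \lnot r)) \land \lnot p) \lor s   — De Morgan
≡ ((\lnot p \lor (q \land \lnot r)) \land \lnot p) \lor s   — double negation
≡ (\lnot p \lor q \lor s) \land (\lnot p \lor \lnot r \lor s) \land (\lnot p \lor s)   — distribute \lor over \land
≡ \lnot p \lor s   — simplify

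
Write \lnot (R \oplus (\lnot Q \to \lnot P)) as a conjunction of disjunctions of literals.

(\lnot R \lor Q \lor \lnot P) \land (\lnot Q \lor R) \land (P \lor R)

\lnot (R \oplus (\lnot Q \to \lnot P))
≡ \lnot ((R \lor (\lnot Q \to \lnot P)) \land \lnot (R \land (\lnot Q \to \lnot P)))   (expand \oplus)
≡ \lnot ((R \lor \lnot \lnot Q \lor \lnot P) \land \lnot (R \land (\lnot Q \to \lnot P)))   (eliminate \to)
≡ \lnot ((R \lor \lnot \lnot Q \lor \lnot P) \land \lnot (R \land (\lnot \lnot Q \lor \lnot P)))   (eliminate \to)
≡ \lnot (R \lor \lnot \lnot Q \lor \lnot P) \lor \lnot \lnot (R \land (\lnot \lnot Q \lor \lnot P))   (De Morgan)
≡ (\lnot R \land \lnot \lnot \lnot Q \land \lnot \lnot P) \lor \lnot \lnot (R \land (\lnot \lnot Q \lor \lnot P))   (De Morgan)
≡ (\lnot R \land \lnot Q \land \lnot \lnot P) \lor \lnot \lnot (R \land (\lnot \lnot Q \lor \lnot P))   (double negation)
≡ (\lnot R \land \lnot Q \land P) \lor \lnot \lnot (R \land (\lnot \lnot Q \lor \lnot P))   (double negation)
≡ (\lnot R \land \lnot Q \land P) \lor (R \land (\lnot \lnot Q \lor \lnot P))   (double negation)
≡ (\lnot R \land \lnot Q \land P) \lor (R \land (Q \lor \lnot P))   (double negation)
≡ (\lnot R \lor R) \land (\lnot R \lor Q \lor \lnot P) \land (\lnot Q \lor R) \land (\lnot Q \lor Q \lor \lnot P) \land (P \lor R) \land (P \lor Q \lor \lnot P)   (distribute \lor over \land)
≡ (\lnot R \lor Q \lor \lnot P) \land (\lnot Q \lor R) \land (P \lor R)   (simplify)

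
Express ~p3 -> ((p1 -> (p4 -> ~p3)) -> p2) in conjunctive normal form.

p3 | p2

~p3 -> ((p1 -> (p4 -> ~p3)) -> p2)
⇔ ~~p3 | ((p1 -> (p4 -> ~p3)) -> p2)   (eliminate ->)
⇔ ~~p3 | ~(p1 -> (p4 -> ~p3)) | p2   (eliminate ->)
⇔ ~~p3 | ~(~p1 | (p4 -> ~p3)) | p2   (eliminate ->)
⇔ ~~p3 | ~(~p1 | ~p4 | ~p3) | p2   (eliminate ->)
⇔ p3 | ~(~p1 | ~p4 | ~p3) | p2   (double negation)
⇔ p3 | (~~p1 & ~~p4 & ~~p3) | p2   (De Morgan)
⇔ p3 | (p1 & ~~p4 & ~~p3) | p2   (double negation)
⇔ p3 | (p1 & p4 & ~~p3) | p2   (double negation)
⇔ p3 | (p1 & p4 & p3) | p2   (double negation)
⇔ (p3 | p1 | p2) & (p3 | p4 | p2) & (p3 | p3 | p2)   (distribute | over &)
⇔ p3 | p2   (simplify)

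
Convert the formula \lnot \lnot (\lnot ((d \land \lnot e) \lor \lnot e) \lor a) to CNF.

\lnot \lnot (\lnot ((d \land \lnot e) \lor \lnot e) \lor a)
≡ \lnot ((d \land \lnot e) \lor \lnot e) \lor a   [double negation]
≡ (\lnot (d \land \lnot e) \land \lnot \lnot e) \lor a   [De Morgan]
≡ ((\lnot d \lor \lnot \lnot e) \land \lnot \lnot e) \lor a   [De Morgan]
≡ ((\lnot d \lor e) \land \lnot \lnot e) \lor a   [double negation]
≡ ((\lnot d \lor e) \land e) \lor a   [double negation]
≡ (\lnot d \lor e \lor a) \land (e \lor a)   [distribute \lor over \land]
≡ e \lor a   [simplify]

e \lor a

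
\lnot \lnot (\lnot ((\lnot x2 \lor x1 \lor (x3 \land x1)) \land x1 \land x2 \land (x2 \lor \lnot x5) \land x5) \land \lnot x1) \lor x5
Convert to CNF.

\lnot x1 \lor x5

\lnot \lnot (\lnot ((\lnot x2 \lor x1 \lor (x3 \land x1)) \land x1 \land x2 \land (x2 \lor \lnot x5) \land x5) \land \lnot x1) \lor x5
= (\lnot ((\lnot x2 \lor x1 \lor (x3 \land x1)) \land x1 \land x2 \land (x2 \lor \lnot x5) \land x5) \land \lnot x1) \lor x5
= ((\lnot (\lnot x2 \lor x1 \lor (x3 \land x1)) \lor \lnot x1 \lor \lnot x2 \lor \lnot (x2 \lor \lnot x5) \lor \lnot x5) \land \lnot x1) \lor x5
= (((\lnot \lnot x2 \land \lnot x1 \land \lnot (x3 \land x1)) \lor \lnot x1 \lor \lnot x2 \lor \lnot (x2 \lor \lnot x5) \lor \lnot x5) \land \lnot x1) \lor x5
= (((x2 \land \lnot x1 \land \lnot (x3 \land x1)) \lor \lnot x1 \lor \lnot x2 \lor \lnot (x2 \lor \lnot x5) \lor \lnot x5) \land \lnot x1) \lor x5
= (((x2 \land \lnot x1 \land (\lnot x3 \lor \lnot x1)) \lor \lnot x1 \lor \lnot x2 \lor \lnot (x2 \lor \lnot x5) \lor \lnot x5) \land \lnot x1) \lor x5
= (((x2 \land \lnot x1 \land (\lnot x3 \lor \lnot x1)) \lor \lnot x1 \lor \lnot x2 \lor (\lnot x2 \land \lnot \lnot x5) \lor \lnot x5) \land \lnot x1) \lor x5
= (((x2 \land \lnot x1 \land (\lnot x3 \lor \lnot x1)) \lor \lnot x1 \lor \lnot x2 \lor (\lnot x2 \land x5) \lor \lnot x5) \land \lnot x1) \lor x5
= (x2 \lor \lnot x1 \lor \lnot x2 \lor \lnot x2 \lor \lnot x5 \lor x5) \land (x2 \lor \lnot x1 \lor \lnot x2 \lor x5 \lor \lnot x5 \lor x5) \land (\lnot x1 \lor \lnot x1 \lor \lnot x2 \lor \lnot x2 \lor \lnot x5 \lor x5) \land (\lnot x1 \lor \lnot x1 \lor \lnot x2 \lor x5 \lor \lnot x5 \lor x5) \land (\lnot x3 \lor \lnot x1 \lor \lnot x1 \lor \lnot x2 \lor \lnot x2 \lor \lnot x5 \lor x5) \land (\lnot x3 \lor \lnot x1 \lor \lnot x1 \lor \lnot x2 \lor x5 \lor \lnot x5 \lor x5) \land (\lnot x1 \lor x5)
= \lnot x1 \lor x5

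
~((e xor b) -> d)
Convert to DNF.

(e & ~b & ~d) | (~e & b & ~d)

~((e xor b) -> d)
= ~(~(e xor b) | d)
= ~(~((e & ~b) | (~e & b)) | d)
= ~~((e & ~b) | (~e & b)) & ~d
= ((e & ~b) | (~e & b)) & ~d
= (e & ~b & ~d) | (~e & b & ~d)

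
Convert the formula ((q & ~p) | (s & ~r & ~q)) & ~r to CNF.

(q | s) & (~p | s) & (~p | ~q) & ~r

((q & ~p) | (s & ~r & ~q)) & ~r
≡ (q | s) & (q | ~r) & (q | ~q) & (~p | s) & (~p | ~r) & (~p | ~q) & ~r   (distribute | over &)
≡ (q | s) & (~p | s) & (~p | ~q) & ~r   (simplify)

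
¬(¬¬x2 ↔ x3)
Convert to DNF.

¬(¬¬x2 ↔ x3)
⇔ ¬((¬¬x2 → x3) ∧ (x3 → ¬¬x2))   (eliminate ↔)
⇔ ¬((¬¬¬x2 ∨ x3) ∧ (x3 → ¬¬x2))   (eliminate →)
⇔ ¬((¬¬¬x2 ∨ x3) ∧ (¬x3 ∨ ¬¬x2))   (eliminate →)
⇔ ¬(¬¬¬x2 ∨ x3) ∨ ¬(¬x3 ∨ ¬¬x2)   (De Morgan)
⇔ (¬¬¬¬x2 ∧ ¬x3) ∨ ¬(¬x3 ∨ ¬¬x2)   (De Morgan)
⇔ (¬¬x2 ∧ ¬x3) ∨ ¬(¬x3 ∨ ¬¬x2)   (double negation)
⇔ (x2 ∧ ¬x3) ∨ ¬(¬x3 ∨ ¬¬x2)   (double negation)
⇔ (x2 ∧ ¬x3) ∨ (¬¬x3 ∧ ¬¬¬x2)   (De Morgan)
⇔ (x2 ∧ ¬x3) ∨ (x3 ∧ ¬¬¬x2)   (double negation)
⇔ (x2 ∧ ¬x3) ∨ (x3 ∧ ¬x2)   (double negation)

(x2 ∧ ¬x3) ∨ (x3 ∧ ¬x2)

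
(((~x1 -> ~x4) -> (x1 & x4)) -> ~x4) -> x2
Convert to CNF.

(((~x1 -> ~x4) -> (x1 & x4)) -> ~x4) -> x2
≡ ~(((~x1 -> ~x4) -> (x1 & x4)) -> ~x4) | x2   [eliminate ->]
≡ ~(~((~x1 -> ~x4) -> (x1 & x4)) | ~x4) | x2   [eliminate ->]
≡ ~(~(~(~x1 -> ~x4) | (x1 & x4)) | ~x4) | x2   [eliminate ->]
≡ ~(~(~(~~x1 | ~x4) | (x1 & x4)) | ~x4) | x2   [eliminate ->]
≡ (~~(~(~~x1 | ~x4) | (x1 & x4)) & ~~x4) | x2   [De Morgan]
≡ ((~(~~x1 | ~x4) | (x1 & x4)) & ~~x4) | x2   [double negation]
≡ (((~~~x1 & ~~x4) | (x1 & x4)) & ~~x4) | x2   [De Morgan]
≡ (((~x1 & ~~x4) | (x1 & x4)) & ~~x4) | x2   [double negation]
≡ (((~x1 & x4) | (x1 & x4)) & ~~x4) | x2   [double negation]
≡ (((~x1 & x4) | (x1 & x4)) & x4) | x2   [double negation]
≡ (~x1 | x1 | x2) & (~x1 | x4 | x2) & (x4 | x1 | x2) & (x4 | x4 | x2) & (x4 | x2)   [distribute | over &]
≡ x4 | x2   [simplify]

x4 | x2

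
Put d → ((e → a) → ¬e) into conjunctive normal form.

d → ((e → a) → ¬e)
≡ ¬d ∨ ((e → a) → ¬e)   [eliminate →]
≡ ¬d ∨ ¬(e → a) ∨ ¬e   [eliminate →]
≡ ¬d ∨ ¬(¬e ∨ a) ∨ ¬e   [eliminate →]
≡ ¬d ∨ (¬¬e ∧ ¬a) ∨ ¬e   [De Morgan]
≡ ¬d ∨ (e ∧ ¬a) ∨ ¬e   [double negation]
≡ (¬d ∨ e ∨ ¬e) ∧ (¬d ∨ ¬a ∨ ¬e)   [distribute ∨ over ∧]
≡ ¬d ∨ ¬a ∨ ¬e   [simplify]

¬d ∨ ¬a ∨ ¬e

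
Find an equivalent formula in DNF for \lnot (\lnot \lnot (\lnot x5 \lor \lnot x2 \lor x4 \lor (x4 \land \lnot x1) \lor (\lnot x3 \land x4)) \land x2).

(x5 \land x2 \land \lnot x4) \lor \lnot x2

\lnot (\lnot \lnot (\lnot x5 \lor \lnot x2 \lor x4 \lor (x4 \land \lnot x1) \lor (\lnot x3 \land x4)) \land x2)
≡ \lnot \lnot \lnot (\lnot x5 \lor \lnot x2 \lor x4 \lor (x4 \land \lnot x1) \lor (\lnot x3 \land x4)) \lor \lnot x2
≡ \lnot (\lnot x5 \lor \lnot x2 \lor x4 \lor (x4 \land \lnot x1) \lor (\lnot x3 \land x4)) \lor \lnot x2
≡ (\lnot \lnot x5 \land \lnot \lnot x2 \land \lnot x4 \land \lnot (x4 \land \lnot x1) \land \lnot (\lnot x3 \land x4)) \lor \lnot x2
≡ (x5 \land \lnot \lnot x2 \land \lnot x4 \land \lnot (x4 \land \lnot x1) \land \lnot (\lnot x3 \land x4)) \lor \lnot x2
≡ (x5 \land x2 \land \lnot x4 \land \lnot (x4 \land \lnot x1) \land \lnot (\lnot x3 \land x4)) \lor \lnot x2
≡ (x5 \land x2 \land \lnot x4 \land (\lnot x4 \lor \lnot \lnot x1) \land \lnot (\lnot x3 \land x4)) \lor \lnot x2
≡ (x5 \land x2 \land \lnot x4 \land (\lnot x4 \lor x1) \land \lnot (\lnot x3 \land x4)) \lor \lnot x2
≡ (x5 \land x2 \land \lnot x4 \land (\lnot x4 \lor x1) \land (\lnot \lnot x3 \lor \lnot x4)) \lor \lnot x2
≡ (x5 \land x2 \land \lnot x4 \land (\lnot x4 \lor x1) \land (x3 \lor \lnot x4)) \lor \lnot x2
≡ (x5 \land x2 \land \lnot x4 \land \lnot x4 \land x3) \lor (x5 \land x2 \land \lnot x4 \land \lnot x4 \land \lnot x4) \lor (x5 \land x2 \land \lnot x4 \land x1 \land x3) \lor (x5 \land x2 \land \lnot x4 \land x1 \land \lnot x4) \lor \lnot x2
≡ (x5 \land x2 \land \lnot x4) \lor \lnot x2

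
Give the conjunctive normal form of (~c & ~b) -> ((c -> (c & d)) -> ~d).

c | b | ~d

(~c & ~b) -> ((c -> (c & d)) -> ~d)
= ~(~c & ~b) | ((c -> (c & d)) -> ~d)   — eliminate ->
= ~(~c & ~b) | ~(c -> (c & d)) | ~d   — eliminate ->
= ~(~c & ~b) | ~(~c | (c & d)) | ~d   — eliminate ->
= ~~c | ~~b | ~(~c | (c & d)) | ~d   — De Morgan
= c | ~~b | ~(~c | (c & d)) | ~d   — double negation
= c | b | ~(~c | (c & d)) | ~d   — double negation
= c | b | (~~c & ~(c & d)) | ~d   — De Morgan
= c | b | (c & ~(c & d)) | ~d   — double negation
= c | b | (c & (~c | ~d)) | ~d   — De Morgan
= (c | b | c | ~d) & (c | b | ~c | ~d | ~d)   — distribute | over &
= c | b | ~d   — simplify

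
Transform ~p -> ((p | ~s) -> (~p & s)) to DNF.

~p -> ((p | ~s) -> (~p & s))
= ~~p | ((p | ~s) -> (~p & s))   — eliminate ->
= ~~p | ~(p | ~s) | (~p & s)   — eliminate ->
= p | ~(p | ~s) | (~p & s)   — double negation
= p | (~p & ~~s) | (~p & s)   — De Morgan
= p | (~p & s) | (~p & s)   — double negation
= p | (~p & s)   — simplify

p | (~p & s)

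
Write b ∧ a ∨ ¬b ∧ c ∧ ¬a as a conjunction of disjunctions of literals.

(b ∨ c) ∧ (b ∨ ¬a) ∧ (a ∨ ¬b) ∧ (a ∨ c)

b ∧ a ∨ ¬b ∧ c ∧ ¬a
= (b ∨ ¬b) ∧ (b ∨ c) ∧ (b ∨ ¬a) ∧ (a ∨ ¬b) ∧ (a ∨ c) ∧ (a ∨ ¬a)   [distribute ∨ over ∧]
= (b ∨ c) ∧ (b ∨ ¬a) ∧ (a ∨ ¬b) ∧ (a ∨ c)   [simplify]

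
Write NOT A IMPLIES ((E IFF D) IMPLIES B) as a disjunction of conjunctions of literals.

A OR (E AND NOT D) OR (D AND NOT E) OR B

NOT A IMPLIES ((E IFF D) IMPLIES B)
= NOT NOT A OR ((E IFF D) IMPLIES B)   (eliminate IMPLIES)
= NOT NOT A OR NOT (E IFF D) OR B   (eliminate IMPLIES)
= NOT NOT A OR NOT ((E IMPLIES D) AND (D IMPLIES E)) OR B   (eliminate IFF)
= NOT NOT A OR NOT ((NOT E OR D) AND (D IMPLIES E)) OR B   (eliminate IMPLIES)
= NOT NOT A OR NOT ((NOT E OR D) AND (NOT D OR E)) OR B   (eliminate IMPLIES)
= A OR NOT ((NOT E OR D) AND (NOT D OR E)) OR B   (double negation)
= A OR NOT (NOT E OR D) OR NOT (NOT D OR E) OR B   (De Morgan)
= A OR (NOT NOT E AND NOT D) OR NOT (NOT D OR E) OR B   (De Morgan)
= A OR (E AND NOT D) OR NOT (NOT D OR E) OR B   (double negation)
= A OR (E AND NOT D) OR (NOT NOT D AND NOT E) OR B   (De Morgan)
= A OR (E AND NOT D) OR (D AND NOT E) OR B   (double negation)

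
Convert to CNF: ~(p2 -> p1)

~(p2 -> p1)
⇔ ~(~p2 | p1)
⇔ ~~p2 & ~p1
⇔ p2 & ~p1

p2 & ~p1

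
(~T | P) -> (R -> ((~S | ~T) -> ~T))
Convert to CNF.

(~T | P) -> (R -> ((~S | ~T) -> ~T))
⇔ ~(~T | P) | (R -> ((~S | ~T) -> ~T))   [eliminate ->]
⇔ ~(~T | P) | ~R | ((~S | ~T) -> ~T)   [eliminate ->]
⇔ ~(~T | P) | ~R | ~(~S | ~T) | ~T   [eliminate ->]
⇔ (~~T & ~P) | ~R | ~(~S | ~T) | ~T   [De Morgan]
⇔ (T & ~P) | ~R | ~(~S | ~T) | ~T   [double negation]
⇔ (T & ~P) | ~R | (~~S & ~~T) | ~T   [De Morgan]
⇔ (T & ~P) | ~R | (S & ~~T) | ~T   [double negation]
⇔ (T & ~P) | ~R | (S & T) | ~T   [double negation]
⇔ (T | ~R | S | ~T) & (T | ~R | T | ~T) & (~P | ~R | S | ~T) & (~P | ~R | T | ~T)   [distribute | over &]
⇔ ~P | ~R | S | ~T   [simplify]

~P | ~R | S | ~T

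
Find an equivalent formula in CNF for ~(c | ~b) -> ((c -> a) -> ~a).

c | ~b | ~a

~(c | ~b) -> ((c -> a) -> ~a)
≡ ~~(c | ~b) | ((c -> a) -> ~a)   [eliminate ->]
≡ ~~(c | ~b) | ~(c -> a) | ~a   [eliminate ->]
≡ ~~(c | ~b) | ~(~c | a) | ~a   [eliminate ->]
≡ c | ~b | ~(~c | a) | ~a   [double negation]
≡ c | ~b | (~~c & ~a) | ~a   [De Morgan]
≡ c | ~b | (c & ~a) | ~a   [double negation]
≡ (c | ~b | c | ~a) & (c | ~b | ~a | ~a)   [distribute | over &]
≡ c | ~b | ~a   [simplify]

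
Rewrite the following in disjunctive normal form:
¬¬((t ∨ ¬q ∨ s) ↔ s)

(¬t ∧ q ∧ ¬s) ∨ s

¬¬((t ∨ ¬q ∨ s) ↔ s)
= ¬¬(((t ∨ ¬q ∨ s) → s) ∧ (s → (t ∨ ¬q ∨ s)))
= ¬¬((¬(t ∨ ¬q ∨ s) ∨ s) ∧ (s → (t ∨ ¬q ∨ s)))
= ¬¬((¬(t ∨ ¬q ∨ s) ∨ s) ∧ (¬s ∨ t ∨ ¬q ∨ s))
= (¬(t ∨ ¬q ∨ s) ∨ s) ∧ (¬s ∨ t ∨ ¬q ∨ s)
= ((¬t ∧ ¬¬q ∧ ¬s) ∨ s) ∧ (¬s ∨ t ∨ ¬q ∨ s)
= ((¬t ∧ q ∧ ¬s) ∨ s) ∧ (¬s ∨ t ∨ ¬q ∨ s)
= (¬t ∧ q ∧ ¬s ∧ ¬s) ∨ (¬t ∧ q ∧ ¬s ∧ t) ∨ (¬t ∧ q ∧ ¬s ∧ ¬q) ∨ (¬t ∧ q ∧ ¬s ∧ s) ∨ (s ∧ ¬s) ∨ (s ∧ t) ∨ (s ∧ ¬q) ∨ (s ∧ s)
= (¬t ∧ q ∧ ¬s) ∨ s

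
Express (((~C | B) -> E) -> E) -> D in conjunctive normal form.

(((~C | B) -> E) -> E) -> D
= ~(((~C | B) -> E) -> E) | D   [eliminate ->]
= ~(~((~C | B) -> E) | E) | D   [eliminate ->]
= ~(~(~(~C | B) | E) | E) | D   [eliminate ->]
= (~~(~(~C | B) | E) & ~E) | D   [De Morgan]
= ((~(~C | B) | E) & ~E) | D   [double negation]
= (((~~C & ~B) | E) & ~E) | D   [De Morgan]
= (((C & ~B) | E) & ~E) | D   [double negation]
= (C | E | D) & (~B | E | D) & (~E | D)   [distribute | over &]

(C | E | D) & (~B | E | D) & (~E | D)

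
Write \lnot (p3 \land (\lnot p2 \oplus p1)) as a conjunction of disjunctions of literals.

\lnot (p3 \land (\lnot p2 \oplus p1))
= \lnot (p3 \land (\lnot p2 \lor p1) \land \lnot (\lnot p2 \land p1))   (expand \oplus)
= \lnot p3 \lor \lnot (\lnot p2 \lor p1) \lor \lnot \lnot (\lnot p2 \land p1)   (De Morgan)
= \lnot p3 \lor \lnot \lnot p2 \land \lnot p1 \lor \lnot \lnot (\lnot p2 \land p1)   (De Morgan)
= \lnot p3 \lor p2 \land \lnot p1 \lor \lnot \lnot (\lnot p2 \land p1)   (double negation)
= \lnot p3 \lor p2 \land \lnot p1 \lor \lnot p2 \land p1   (double negation)
= (\lnot p3 \lor p2 \lor \lnot p2) \land (\lnot p3 \lor p2 \lor p1) \land (\lnot p3 \lor \lnot p1 \lor \lnot p2) \land (\lnot p3 \lor \lnot p1 \lor p1)   (distribute \lor over \land)
= (\lnot p3 \lor p2 \lor p1) \land (\lnot p3 \lor \lnot p1 \lor \lnot p2)   (simplify)

(\lnot p3 \lor p2 \lor p1) \land (\lnot p3 \lor \lnot p1 \lor \lnot p2)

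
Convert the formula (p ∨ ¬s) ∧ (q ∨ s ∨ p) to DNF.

p ∨ ¬s ∧ q

(p ∨ ¬s) ∧ (q ∨ s ∨ p)
≡ p ∧ q ∨ p ∧ s ∨ p ∧ p ∨ ¬s ∧ q ∨ ¬s ∧ s ∨ ¬s ∧ p   — distribute ∧ over ∨
≡ p ∨ ¬s ∧ q   — simplify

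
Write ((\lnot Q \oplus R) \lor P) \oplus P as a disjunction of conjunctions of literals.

((\lnot Q \oplus R) \lor P) \oplus P
= (((\lnot Q \oplus R) \lor P) \land \lnot P) \lor (\lnot ((\lnot Q \oplus R) \lor P) \land P)   [expand \oplus]
= (((\lnot Q \land \lnot R) \lor (\lnot \lnot Q \land R) \lor P) \land \lnot P) \lor (\lnot ((\lnot Q \oplus R) \lor P) \land P)   [expand \oplus]
= (((\lnot Q \land \lnot R) \lor (\lnot \lnot Q \land R) \lor P) \land \lnot P) \lor (\lnot ((\lnot Q \land \lnot R) \lor (\lnot \lnot Q \land R) \lor P) \land P)   [expand \oplus]
= (((\lnot Q \land \lnot R) \lor (Q \land R) \lor P) \land \lnot P) \lor (\lnot ((\lnot Q \land \lnot R) \lor (\lnot \lnot Q \land R) \lor P) \land P)   [double negation]
= (((\lnot Q \land \lnot R) \lor (Q \land R) \lor P) \land \lnot P) \lor (\lnot (\lnot Q \land \lnot R) \land \lnot (\lnot \lnot Q \land R) \land \lnot P \land P)   [De Morgan]
= (((\lnot Q \land \lnot R) \lor (Q \land R) \lor P) \land \lnot P) \lor ((\lnot \lnot Q \lor \lnot \lnot R) \land \lnot (\lnot \lnot Q \land R) \land \lnot P \land P)   [De Morgan]
= (((\lnot Q \land \lnot R) \lor (Q \land R) \lor P) \land \lnot P) \lor ((Q \lor \lnot \lnot R) \land \lnot (\lnot \lnot Q \land R) \land \lnot P \land P)   [double negation]
= (((\lnot Q \land \lnot R) \lor (Q \land R) \lor P) \land \lnot P) \lor ((Q \lor R) \land \lnot (\lnot \lnot Q \land R) \land \lnot P \land P)   [double negation]
= (((\lnot Q \land \lnot R) \lor (Q \land R) \lor P) \land \lnot P) \lor ((Q \lor R) \land (\lnot \lnot \lnot Q \lor \lnot R) \land \lnot P \land P)   [De Morgan]
= (((\lnot Q \land \lnot R) \lor (Q \land R) \lor P) \land \lnot P) \lor ((Q \lor R) \land (\lnot Q \lor \lnot R) \land \lnot P \land P)   [double negation]
= (\lnot Q \land \lnot R \land \lnot P) \lor (Q \land R \land \lnot P) \lor (P \land \lnot P) \lor (Q \land \lnot Q \land \lnot P \land P) \lor (Q \land \lnot R \land \lnot P \land P) \lor (R \land \lnot Q \land \lnot P \land P) \lor (R \land \lnot R \land \lnot P \land P)   [distribute \land over \lor]
= (\lnot Q \land \lnot R \land \lnot P) \lor (Q \land R \land \lnot P)   [simplify]

(\lnot Q \land \lnot R \land \lnot P) \lor (Q \land R \land \lnot P)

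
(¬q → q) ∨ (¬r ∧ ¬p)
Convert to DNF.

q ∨ (¬r ∧ ¬p)

(¬q → q) ∨ (¬r ∧ ¬p)
= ¬¬q ∨ q ∨ (¬r ∧ ¬p)   [eliminate →]
= q ∨ q ∨ (¬r ∧ ¬p)   [double negation]
= q ∨ (¬r ∧ ¬p)   [simplify]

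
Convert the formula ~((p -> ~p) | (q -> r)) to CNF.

p & q & ~r

~((p -> ~p) | (q -> r))
= ~(~p | ~p | (q -> r))   (eliminate ->)
= ~(~p | ~p | ~q | r)   (eliminate ->)
= ~~p & ~~p & ~~q & ~r   (De Morgan)
= p & ~~p & ~~q & ~r   (double negation)
= p & p & ~~q & ~r   (double negation)
= p & p & q & ~r   (double negation)
= p & q & ~r   (simplify)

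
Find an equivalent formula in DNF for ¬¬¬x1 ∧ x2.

¬x1 ∧ x2

¬¬¬x1 ∧ x2
⇔ ¬x1 ∧ x2   (double negation)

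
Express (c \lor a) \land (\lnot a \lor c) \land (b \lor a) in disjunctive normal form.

(c \lor a) \land (\lnot a \lor c) \land (b \lor a)
⇔ (c \land \lnot a \land b) \lor (c \land \lnot a \land a) \lor (c \land c \land b) \lor (c \land c \land a) \lor (a \land \lnot a \land b) \lor (a \land \lnot a \land a) \lor (a \land c \land b) \lor (a \land c \land a)   [distribute \land over \lor]
⇔ (c \land b) \lor (c \land a)   [simplify]

(c \land b) \lor (c \land a)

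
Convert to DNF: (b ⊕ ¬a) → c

(b ⊕ ¬a) → c
⇔ ¬(b ⊕ ¬a) ∨ c   [eliminate →]
⇔ ¬((b ∧ ¬¬a) ∨ (¬b ∧ ¬a)) ∨ c   [expand ⊕]
⇔ (¬(b ∧ ¬¬a) ∧ ¬(¬b ∧ ¬a)) ∨ c   [De Morgan]
⇔ ((¬b ∨ ¬¬¬a) ∧ ¬(¬b ∧ ¬a)) ∨ c   [De Morgan]
⇔ ((¬b ∨ ¬a) ∧ ¬(¬b ∧ ¬a)) ∨ c   [double negation]
⇔ ((¬b ∨ ¬a) ∧ (¬¬b ∨ ¬¬a)) ∨ c   [De Morgan]
⇔ ((¬b ∨ ¬a) ∧ (b ∨ ¬¬a)) ∨ c   [double negation]
⇔ ((¬b ∨ ¬a) ∧ (b ∨ a)) ∨ c   [double negation]
⇔ (¬b ∧ b) ∨ (¬b ∧ a) ∨ (¬a ∧ b) ∨ (¬a ∧ a) ∨ c   [distribute ∧ over ∨]
⇔ (¬b ∧ a) ∨ (¬a ∧ b) ∨ c   [simplify]

(¬b ∧ a) ∨ (¬a ∧ b) ∨ c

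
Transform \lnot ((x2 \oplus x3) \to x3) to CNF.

(x2 \lor x3) \land \lnot x3

\lnot ((x2 \oplus x3) \to x3)
≡ \lnot (\lnot (x2 \oplus x3) \lor x3)   (eliminate \to)
≡ \lnot (\lnot ((x2 \lor x3) \land \lnot (x2 \land x3)) \lor x3)   (expand \oplus)
≡ \lnot \lnot ((x2 \lor x3) \land \lnot (x2 \land x3)) \land \lnot x3   (De Morgan)
≡ (x2 \lor x3) \land \lnot (x2 \land x3) \land \lnot x3   (double negation)
≡ (x2 \lor x3) \land (\lnot x2 \lor \lnot x3) \land \lnot x3   (De Morgan)
≡ (x2 \lor x3) \land \lnot x3   (simplify)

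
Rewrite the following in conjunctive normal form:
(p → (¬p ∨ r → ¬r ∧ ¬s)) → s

(p ∨ s) ∧ (r ∨ s)

(p → (¬p ∨ r → ¬r ∧ ¬s)) → s
≡ ¬(p → (¬p ∨ r → ¬r ∧ ¬s)) ∨ s   — eliminate →
≡ ¬(¬p ∨ (¬p ∨ r → ¬r ∧ ¬s)) ∨ s   — eliminate →
≡ ¬(¬p ∨ ¬(¬p ∨ r) ∨ ¬r ∧ ¬s) ∨ s   — eliminate →
≡ ¬¬p ∧ ¬¬(¬p ∨ r) ∧ ¬(¬r ∧ ¬s) ∨ s   — De Morgan
≡ p ∧ ¬¬(¬p ∨ r) ∧ ¬(¬r ∧ ¬s) ∨ s   — double negation
≡ p ∧ (¬p ∨ r) ∧ ¬(¬r ∧ ¬s) ∨ s   — double negation
≡ p ∧ (¬p ∨ r) ∧ (¬¬r ∨ ¬¬s) ∨ s   — De Morgan
≡ p ∧ (¬p ∨ r) ∧ (r ∨ ¬¬s) ∨ s   — double negation
≡ p ∧ (¬p ∨ r) ∧ (r ∨ s) ∨ s   — double negation
≡ (p ∨ s) ∧ (¬p ∨ r ∨ s) ∧ (r ∨ s ∨ s)   — distribute ∨ over ∧
≡ (p ∨ s) ∧ (r ∨ s)   — simplify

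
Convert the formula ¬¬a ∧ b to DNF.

¬¬a ∧ b
≡ a ∧ b   [double negation]

a ∧ b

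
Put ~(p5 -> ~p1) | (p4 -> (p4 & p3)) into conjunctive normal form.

(p5 | ~p4 | p3) & (p1 | ~p4 | p3)

~(p5 -> ~p1) | (p4 -> (p4 & p3))
⇔ ~(~p5 | ~p1) | (p4 -> (p4 & p3))
⇔ ~(~p5 | ~p1) | ~p4 | (p4 & p3)
⇔ (~~p5 & ~~p1) | ~p4 | (p4 & p3)
⇔ (p5 & ~~p1) | ~p4 | (p4 & p3)
⇔ (p5 & p1) | ~p4 | (p4 & p3)
⇔ (p5 | ~p4 | p4) & (p5 | ~p4 | p3) & (p1 | ~p4 | p4) & (p1 | ~p4 | p3)
⇔ (p5 | ~p4 | p3) & (p1 | ~p4 | p3)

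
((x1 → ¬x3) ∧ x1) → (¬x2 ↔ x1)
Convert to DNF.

(x1 ∧ x3) ∨ ¬x1 ∨ (x1 ∧ ¬x2)

((x1 → ¬x3) ∧ x1) → (¬x2 ↔ x1)
= ¬((x1 → ¬x3) ∧ x1) ∨ (¬x2 ↔ x1)   [eliminate →]
= ¬((¬x1 ∨ ¬x3) ∧ x1) ∨ (¬x2 ↔ x1)   [eliminate →]
= ¬((¬x1 ∨ ¬x3) ∧ x1) ∨ ((¬x2 → x1) ∧ (x1 → ¬x2))   [eliminate ↔]
= ¬((¬x1 ∨ ¬x3) ∧ x1) ∨ ((¬¬x2 ∨ x1) ∧ (x1 → ¬x2))   [eliminate →]
= ¬((¬x1 ∨ ¬x3) ∧ x1) ∨ ((¬¬x2 ∨ x1) ∧ (¬x1 ∨ ¬x2))   [eliminate →]
= ¬(¬x1 ∨ ¬x3) ∨ ¬x1 ∨ ((¬¬x2 ∨ x1) ∧ (¬x1 ∨ ¬x2))   [De Morgan]
= (¬¬x1 ∧ ¬¬x3) ∨ ¬x1 ∨ ((¬¬x2 ∨ x1) ∧ (¬x1 ∨ ¬x2))   [De Morgan]
= (x1 ∧ ¬¬x3) ∨ ¬x1 ∨ ((¬¬x2 ∨ x1) ∧ (¬x1 ∨ ¬x2))   [double negation]
= (x1 ∧ x3) ∨ ¬x1 ∨ ((¬¬x2 ∨ x1) ∧ (¬x1 ∨ ¬x2))   [double negation]
= (x1 ∧ x3) ∨ ¬x1 ∨ ((x2 ∨ x1) ∧ (¬x1 ∨ ¬x2))   [double negation]
= (x1 ∧ x3) ∨ ¬x1 ∨ (x2 ∧ ¬x1) ∨ (x2 ∧ ¬x2) ∨ (x1 ∧ ¬x1) ∨ (x1 ∧ ¬x2)   [distribute ∧ over ∨]
= (x1 ∧ x3) ∨ ¬x1 ∨ (x1 ∧ ¬x2)   [simplify]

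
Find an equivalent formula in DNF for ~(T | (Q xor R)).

~(T | (Q xor R))
≡ ~(T | (Q & ~R) | (~Q & R))   [expand xor]
≡ ~T & ~(Q & ~R) & ~(~Q & R)   [De Morgan]
≡ ~T & (~Q | ~~R) & ~(~Q & R)   [De Morgan]
≡ ~T & (~Q | R) & ~(~Q & R)   [double negation]
≡ ~T & (~Q | R) & (~~Q | ~R)   [De Morgan]
≡ ~T & (~Q | R) & (Q | ~R)   [double negation]
≡ (~T & ~Q & Q) | (~T & ~Q & ~R) | (~T & R & Q) | (~T & R & ~R)   [distribute & over |]
≡ (~T & ~Q & ~R) | (~T & R & Q)   [simplify]

(~T & ~Q & ~R) | (~T & R & Q)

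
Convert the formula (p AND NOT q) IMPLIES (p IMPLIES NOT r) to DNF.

NOT p OR q OR NOT r

(p AND NOT q) IMPLIES (p IMPLIES NOT r)
⇔ NOT (p AND NOT q) OR (p IMPLIES NOT r)
⇔ NOT (p AND NOT q) OR NOT p OR NOT r
⇔ NOT p OR NOT NOT q OR NOT p OR NOT r
⇔ NOT p OR q OR NOT p OR NOT r
⇔ NOT p OR q OR NOT r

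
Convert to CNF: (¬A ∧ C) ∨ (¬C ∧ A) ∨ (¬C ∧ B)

(¬A ∨ ¬C) ∧ (C ∨ A ∨ B)

(¬A ∧ C) ∨ (¬C ∧ A) ∨ (¬C ∧ B)
= (¬A ∨ ¬C ∨ ¬C) ∧ (¬A ∨ ¬C ∨ B) ∧ (¬A ∨ A ∨ ¬C) ∧ (¬A ∨ A ∨ B) ∧ (C ∨ ¬C ∨ ¬C) ∧ (C ∨ ¬C ∨ B) ∧ (C ∨ A ∨ ¬C) ∧ (C ∨ A ∨ B)   (distribute ∨ over ∧)
= (¬A ∨ ¬C) ∧ (C ∨ A ∨ B)   (simplify)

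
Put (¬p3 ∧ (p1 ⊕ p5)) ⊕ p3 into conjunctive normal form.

(p1 ∨ p5 ∨ p3) ∧ (¬p1 ∨ ¬p5 ∨ p3)

(¬p3 ∧ (p1 ⊕ p5)) ⊕ p3
≡ ((¬p3 ∧ (p1 ⊕ p5)) ∨ p3) ∧ ¬(¬p3 ∧ (p1 ⊕ p5) ∧ p3)   [expand ⊕]
≡ ((¬p3 ∧ (p1 ∨ p5) ∧ ¬(p1 ∧ p5)) ∨ p3) ∧ ¬(¬p3 ∧ (p1 ⊕ p5) ∧ p3)   [expand ⊕]
≡ ((¬p3 ∧ (p1 ∨ p5) ∧ ¬(p1 ∧ p5)) ∨ p3) ∧ ¬(¬p3 ∧ (p1 ∨ p5) ∧ ¬(p1 ∧ p5) ∧ p3)   [expand ⊕]
≡ ((¬p3 ∧ (p1 ∨ p5) ∧ (¬p1 ∨ ¬p5)) ∨ p3) ∧ ¬(¬p3 ∧ (p1 ∨ p5) ∧ ¬(p1 ∧ p5) ∧ p3)   [De Morgan]
≡ ((¬p3 ∧ (p1 ∨ p5) ∧ (¬p1 ∨ ¬p5)) ∨ p3) ∧ (¬¬p3 ∨ ¬(p1 ∨ p5) ∨ ¬¬(p1 ∧ p5) ∨ ¬p3)   [De Morgan]
≡ ((¬p3 ∧ (p1 ∨ p5) ∧ (¬p1 ∨ ¬p5)) ∨ p3) ∧ (p3 ∨ ¬(p1 ∨ p5) ∨ ¬¬(p1 ∧ p5) ∨ ¬p3)   [double negation]
≡ ((¬p3 ∧ (p1 ∨ p5) ∧ (¬p1 ∨ ¬p5)) ∨ p3) ∧ (p3 ∨ (¬p1 ∧ ¬p5) ∨ ¬¬(p1 ∧ p5) ∨ ¬p3)   [De Morgan]
≡ ((¬p3 ∧ (p1 ∨ p5) ∧ (¬p1 ∨ ¬p5)) ∨ p3) ∧ (p3 ∨ (¬p1 ∧ ¬p5) ∨ (p1 ∧ p5) ∨ ¬p3)   [double negation]
≡ (¬p3 ∨ p3) ∧ (p1 ∨ p5 ∨ p3) ∧ (¬p1 ∨ ¬p5 ∨ p3) ∧ (p3 ∨ ¬p1 ∨ p1 ∨ ¬p3) ∧ (p3 ∨ ¬p1 ∨ p5 ∨ ¬p3) ∧ (p3 ∨ ¬p5 ∨ p1 ∨ ¬p3) ∧ (p3 ∨ ¬p5 ∨ p5 ∨ ¬p3)   [distribute ∨ over ∧]
≡ (p1 ∨ p5 ∨ p3) ∧ (¬p1 ∨ ¬p5 ∨ p3)   [simplify]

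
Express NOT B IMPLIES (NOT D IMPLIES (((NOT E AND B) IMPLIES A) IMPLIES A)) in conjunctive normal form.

NOT B IMPLIES (NOT D IMPLIES (((NOT E AND B) IMPLIES A) IMPLIES A))
⇔ NOT NOT B OR (NOT D IMPLIES (((NOT E AND B) IMPLIES A) IMPLIES A))
⇔ NOT NOT B OR NOT NOT D OR (((NOT E AND B) IMPLIES A) IMPLIES A)
⇔ NOT NOT B OR NOT NOT D OR NOT ((NOT E AND B) IMPLIES A) OR A
⇔ NOT NOT B OR NOT NOT D OR NOT (NOT (NOT E AND B) OR A) OR A
⇔ B OR NOT NOT D OR NOT (NOT (NOT E AND B) OR A) OR A
⇔ B OR D OR NOT (NOT (NOT E AND B) OR A) OR A
⇔ B OR D OR (NOT NOT (NOT E AND B) AND NOT A) OR A
⇔ B OR D OR (NOT E AND B AND NOT A) OR A
⇔ (B OR D OR NOT E OR A) AND (B OR D OR B OR A) AND (B OR D OR NOT A OR A)
⇔ B OR D OR A

B OR D OR A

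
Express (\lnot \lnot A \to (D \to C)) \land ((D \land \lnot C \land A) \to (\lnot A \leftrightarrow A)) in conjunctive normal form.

\lnot A \lor \lnot D \lor C

(\lnot \lnot A \to (D \to C)) \land ((D \land \lnot C \land A) \to (\lnot A \leftrightarrow A))
⇔ (\lnot \lnot \lnot A \lor (D \to C)) \land ((D \land \lnot C \land A) \to (\lnot A \leftrightarrow A))   [eliminate \to]
⇔ (\lnot \lnot \lnot A \lor \lnot D \lor C) \land ((D \land \lnot C \land A) \to (\lnot A \leftrightarrow A))   [eliminate \to]
⇔ (\lnot \lnot \lnot A \lor \lnot D \lor C) \land (\lnot (D \land \lnot C \land A) \lor (\lnot A \leftrightarrow A))   [eliminate \to]
⇔ (\lnot \lnot \lnot A \lor \lnot D \lor C) \land (\lnot (D \land \lnot C \land A) \lor ((\lnot A \to A) \land (A \to \lnot A)))   [eliminate \leftrightarrow]
⇔ (\lnot \lnot \lnot A \lor \lnot D \lor C) \land (\lnot (D \land \lnot C \land A) \lor ((\lnot \lnot A \lor A) \land (A \to \lnot A)))   [eliminate \to]
⇔ (\lnot \lnot \lnot A \lor \lnot D \lor C) \land (\lnot (D \land \lnot C \land A) \lor ((\lnot \lnot A \lor A) \land (\lnot A \lor \lnot A)))   [eliminate \to]
⇔ (\lnot A \lor \lnot D \lor C) \land (\lnot (D \land \lnot C \land A) \lor ((\lnot \lnot A \lor A) \land (\lnot A \lor \lnot A)))   [double negation]
⇔ (\lnot A \lor \lnot D \lor C) \land (\lnot D \lor \lnot \lnot C \lor \lnot A \lor ((\lnot \lnot A \lor A) \land (\lnot A \lor \lnot A)))   [De Morgan]
⇔ (\lnot A \lor \lnot D \lor C) \land (\lnot D \lor C \lor \lnot A \lor ((\lnot \lnot A \lor A) \land (\lnot A \lor \lnot A)))   [double negation]
⇔ (\lnot A \lor \lnot D \lor C) \land (\lnot D \lor C \lor \lnot A \lor ((A \lor A) \land (\lnot A \lor \lnot A)))   [double negation]
⇔ (\lnot A \lor \lnot D \lor C) \land (\lnot D \lor C \lor \lnot A \lor A \lor A) \land (\lnot D \lor C \lor \lnot A \lor \lnot A \lor \lnot A)   [distribute \lor over \land]
⇔ \lnot A \lor \lnot D \lor C   [simplify]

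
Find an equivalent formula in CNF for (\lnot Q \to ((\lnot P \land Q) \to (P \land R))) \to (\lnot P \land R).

(\lnot Q \lor R) \land \lnot P \land (Q \lor R)

(\lnot Q \to ((\lnot P \land Q) \to (P \land R))) \to (\lnot P \land R)
= \lnot (\lnot Q \to ((\lnot P \land Q) \to (P \land R))) \lor (\lnot P \land R)   [eliminate \to]
= \lnot (\lnot \lnot Q \lor ((\lnot P \land Q) \to (P \land R))) \lor (\lnot P \land R)   [eliminate \to]
= \lnot (\lnot \lnot Q \lor \lnot (\lnot P \land Q) \lor (P \land R)) \lor (\lnot P \land R)   [eliminate \to]
= (\lnot \lnot \lnot Q \land \lnot \lnot (\lnot P \land Q) \land \lnot (P \land R)) \lor (\lnot P \land R)   [De Morgan]
= (\lnot Q \land \lnot \lnot (\lnot P \land Q) \land \lnot (P \land R)) \lor (\lnot P \land R)   [double negation]
= (\lnot Q \land \lnot P \land Q \land \lnot (P \land R)) \lor (\lnot P \land R)   [double negation]
= (\lnot Q \land \lnot P \land Q \land (\lnot P \lor \lnot R)) \lor (\lnot P \land R)   [De Morgan]
= (\lnot Q \lor \lnot P) \land (\lnot Q \lor R) \land (\lnot P \lor \lnot P) \land (\lnot P \lor R) \land (Q \lor \lnot P) \land (Q \lor R) \land (\lnot P \lor \lnot R \lor \lnot P) \land (\lnot P \lor \lnot R \lor R)   [distribute \lor over \land]
= (\lnot Q \lor R) \land \lnot P \land (Q \lor R)   [simplify]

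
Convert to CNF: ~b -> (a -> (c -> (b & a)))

b | ~a | ~c

~b -> (a -> (c -> (b & a)))
≡ ~~b | (a -> (c -> (b & a)))   (eliminate ->)
≡ ~~b | ~a | (c -> (b & a))   (eliminate ->)
≡ ~~b | ~a | ~c | (b & a)   (eliminate ->)
≡ b | ~a | ~c | (b & a)   (double negation)
≡ (b | ~a | ~c | b) & (b | ~a | ~c | a)   (distribute | over &)
≡ b | ~a | ~c   (simplify)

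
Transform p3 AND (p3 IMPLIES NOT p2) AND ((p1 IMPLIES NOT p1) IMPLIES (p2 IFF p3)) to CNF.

p3 AND (p3 IMPLIES NOT p2) AND ((p1 IMPLIES NOT p1) IMPLIES (p2 IFF p3))
≡ p3 AND (NOT p3 OR NOT p2) AND ((p1 IMPLIES NOT p1) IMPLIES (p2 IFF p3))   — eliminate IMPLIES
≡ p3 AND (NOT p3 OR NOT p2) AND (NOT (p1 IMPLIES NOT p1) OR (p2 IFF p3))   — eliminate IMPLIES
≡ p3 AND (NOT p3 OR NOT p2) AND (NOT (NOT p1 OR NOT p1) OR (p2 IFF p3))   — eliminate IMPLIES
≡ p3 AND (NOT p3 OR NOT p2) AND (NOT (NOT p1 OR NOT p1) OR ((p2 IMPLIES p3) AND (p3 IMPLIES p2)))   — eliminate IFF
≡ p3 AND (NOT p3 OR NOT p2) AND (NOT (NOT p1 OR NOT p1) OR ((NOT p2 OR p3) AND (p3 IMPLIES p2)))   — eliminate IMPLIES
≡ p3 AND (NOT p3 OR NOT p2) AND (NOT (NOT p1 OR NOT p1) OR ((NOT p2 OR p3) AND (NOT p3 OR p2)))   — eliminate IMPLIES
≡ p3 AND (NOT p3 OR NOT p2) AND ((NOT NOT p1 AND NOT NOT p1) OR ((NOT p2 OR p3) AND (NOT p3 OR p2)))   — De Morgan
≡ p3 AND (NOT p3 OR NOT p2) AND ((p1 AND NOT NOT p1) OR ((NOT p2 OR p3) AND (NOT p3 OR p2)))   — double negation
≡ p3 AND (NOT p3 OR NOT p2) AND ((p1 AND p1) OR ((NOT p2 OR p3) AND (NOT p3 OR p2)))   — double negation
≡ p3 AND (NOT p3 OR NOT p2) AND (p1 OR NOT p2 OR p3) AND (p1 OR NOT p3 OR p2) AND (p1 OR NOT p2 OR p3) AND (p1 OR NOT p3 OR p2)   — distribute OR over AND
≡ p3 AND (NOT p3 OR NOT p2) AND (p1 OR NOT p3 OR p2)   — simplify

p3 AND (NOT p3 OR NOT p2) AND (p1 OR NOT p3 OR p2)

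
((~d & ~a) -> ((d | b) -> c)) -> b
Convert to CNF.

((~d & ~a) -> ((d | b) -> c)) -> b
= ~((~d & ~a) -> ((d | b) -> c)) | b   [eliminate ->]
= ~(~(~d & ~a) | ((d | b) -> c)) | b   [eliminate ->]
= ~(~(~d & ~a) | ~(d | b) | c) | b   [eliminate ->]
= (~~(~d & ~a) & ~~(d | b) & ~c) | b   [De Morgan]
= (~d & ~a & ~~(d | b) & ~c) | b   [double negation]
= (~d & ~a & (d | b) & ~c) | b   [double negation]
= (~d | b) & (~a | b) & (d | b | b) & (~c | b)   [distribute | over &]
= (~d | b) & (~a | b) & (d | b) & (~c | b)   [simplify]

(~d | b) & (~a | b) & (d | b) & (~c | b)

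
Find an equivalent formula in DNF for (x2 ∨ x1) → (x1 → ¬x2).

(x2 ∨ x1) → (x1 → ¬x2)
≡ ¬(x2 ∨ x1) ∨ (x1 → ¬x2)   [eliminate →]
≡ ¬(x2 ∨ x1) ∨ ¬x1 ∨ ¬x2   [eliminate →]
≡ (¬x2 ∧ ¬x1) ∨ ¬x1 ∨ ¬x2   [De Morgan]
≡ ¬x1 ∨ ¬x2   [simplify]

¬x1 ∨ ¬x2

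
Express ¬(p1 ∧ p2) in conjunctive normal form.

¬(p1 ∧ p2)
≡ ¬p1 ∨ ¬p2

¬p1 ∨ ¬p2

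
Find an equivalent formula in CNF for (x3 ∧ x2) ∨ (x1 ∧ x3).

x3 ∧ (x2 ∨ x1)

(x3 ∧ x2) ∨ (x1 ∧ x3)
≡ (x3 ∨ x1) ∧ (x3 ∨ x3) ∧ (x2 ∨ x1) ∧ (x2 ∨ x3)   [distribute ∨ over ∧]
≡ x3 ∧ (x2 ∨ x1)   [simplify]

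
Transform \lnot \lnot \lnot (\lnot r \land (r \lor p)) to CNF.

r \lor \lnot p

\lnot \lnot \lnot (\lnot r \land (r \lor p))
⇔ \lnot (\lnot r \land (r \lor p))   [double negation]
⇔ \lnot \lnot r \lor \lnot (r \lor p)   [De Morgan]
⇔ r \lor \lnot (r \lor p)   [double negation]
⇔ r \lor (\lnot r \land \lnot p)   [De Morgan]
⇔ (r \lor \lnot r) \land (r \lor \lnot p)   [distribute \lor over \land]
⇔ r \lor \lnot p   [simplify]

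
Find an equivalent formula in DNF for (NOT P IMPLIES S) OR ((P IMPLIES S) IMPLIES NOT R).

P OR S OR NOT R

(NOT P IMPLIES S) OR ((P IMPLIES S) IMPLIES NOT R)
⇔ NOT NOT P OR S OR ((P IMPLIES S) IMPLIES NOT R)   (eliminate IMPLIES)
⇔ NOT NOT P OR S OR NOT (P IMPLIES S) OR NOT R   (eliminate IMPLIES)
⇔ NOT NOT P OR S OR NOT (NOT P OR S) OR NOT R   (eliminate IMPLIES)
⇔ P OR S OR NOT (NOT P OR S) OR NOT R   (double negation)
⇔ P OR S OR (NOT NOT P AND NOT S) OR NOT R   (De Morgan)
⇔ P OR S OR (P AND NOT S) OR NOT R   (double negation)
⇔ P OR S OR NOT R   (simplify)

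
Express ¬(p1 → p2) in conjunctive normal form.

¬(p1 → p2)
= ¬(¬p1 ∨ p2)   [eliminate →]
= ¬¬p1 ∧ ¬p2   [De Morgan]
= p1 ∧ ¬p2   [double negation]

p1 ∧ ¬p2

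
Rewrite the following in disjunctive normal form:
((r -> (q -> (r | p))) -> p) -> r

(~r & ~p) | (~q & ~p) | r

((r -> (q -> (r | p))) -> p) -> r
= ~((r -> (q -> (r | p))) -> p) | r
= ~(~(r -> (q -> (r | p))) | p) | r
= ~(~(~r | (q -> (r | p))) | p) | r
= ~(~(~r | ~q | r | p) | p) | r
= (~~(~r | ~q | r | p) & ~p) | r
= ((~r | ~q | r | p) & ~p) | r
= (~r & ~p) | (~q & ~p) | (r & ~p) | (p & ~p) | r
= (~r & ~p) | (~q & ~p) | r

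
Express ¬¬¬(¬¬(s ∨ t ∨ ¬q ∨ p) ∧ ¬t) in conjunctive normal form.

(¬s ∨ t) ∧ (q ∨ t) ∧ (¬p ∨ t)

¬¬¬(¬¬(s ∨ t ∨ ¬q ∨ p) ∧ ¬t)
≡ ¬(¬¬(s ∨ t ∨ ¬q ∨ p) ∧ ¬t)   [double negation]
≡ ¬¬¬(s ∨ t ∨ ¬q ∨ p) ∨ ¬¬t   [De Morgan]
≡ ¬(s ∨ t ∨ ¬q ∨ p) ∨ ¬¬t   [double negation]
≡ (¬s ∧ ¬t ∧ ¬¬q ∧ ¬p) ∨ ¬¬t   [De Morgan]
≡ (¬s ∧ ¬t ∧ q ∧ ¬p) ∨ ¬¬t   [double negation]
≡ (¬s ∧ ¬t ∧ q ∧ ¬p) ∨ t   [double negation]
≡ (¬s ∨ t) ∧ (¬t ∨ t) ∧ (q ∨ t) ∧ (¬p ∨ t)   [distribute ∨ over ∧]
≡ (¬s ∨ t) ∧ (q ∨ t) ∧ (¬p ∨ t)   [simplify]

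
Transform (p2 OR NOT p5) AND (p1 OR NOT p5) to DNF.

(p2 AND p1) OR NOT p5

(p2 OR NOT p5) AND (p1 OR NOT p5)
⇔ (p2 AND p1) OR (p2 AND NOT p5) OR (NOT p5 AND p1) OR (NOT p5 AND NOT p5)   (distribute AND over OR)
⇔ (p2 AND p1) OR NOT p5   (simplify)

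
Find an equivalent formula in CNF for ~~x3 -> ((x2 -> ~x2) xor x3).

~~x3 -> ((x2 -> ~x2) xor x3)
⇔ ~~~x3 | ((x2 -> ~x2) xor x3)   [eliminate ->]
⇔ ~~~x3 | (((x2 -> ~x2) | x3) & ~((x2 -> ~x2) & x3))   [expand xor]
⇔ ~~~x3 | ((~x2 | ~x2 | x3) & ~((x2 -> ~x2) & x3))   [eliminate ->]
⇔ ~~~x3 | ((~x2 | ~x2 | x3) & ~((~x2 | ~x2) & x3))   [eliminate ->]
⇔ ~x3 | ((~x2 | ~x2 | x3) & ~((~x2 | ~x2) & x3))   [double negation]
⇔ ~x3 | ((~x2 | ~x2 | x3) & (~(~x2 | ~x2) | ~x3))   [De Morgan]
⇔ ~x3 | ((~x2 | ~x2 | x3) & ((~~x2 & ~~x2) | ~x3))   [De Morgan]
⇔ ~x3 | ((~x2 | ~x2 | x3) & ((x2 & ~~x2) | ~x3))   [double negation]
⇔ ~x3 | ((~x2 | ~x2 | x3) & ((x2 & x2) | ~x3))   [double negation]
⇔ (~x3 | ~x2 | ~x2 | x3) & (~x3 | x2 | ~x3) & (~x3 | x2 | ~x3)   [distribute | over &]
⇔ ~x3 | x2   [simplify]

~x3 | x2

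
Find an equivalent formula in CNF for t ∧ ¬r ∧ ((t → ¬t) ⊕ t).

t ∧ ¬r

t ∧ ¬r ∧ ((t → ¬t) ⊕ t)
≡ t ∧ ¬r ∧ ((t → ¬t) ∨ t) ∧ ¬((t → ¬t) ∧ t)   — expand ⊕
≡ t ∧ ¬r ∧ (¬t ∨ ¬t ∨ t) ∧ ¬((t → ¬t) ∧ t)   — eliminate →
≡ t ∧ ¬r ∧ (¬t ∨ ¬t ∨ t) ∧ ¬((¬t ∨ ¬t) ∧ t)   — eliminate →
≡ t ∧ ¬r ∧ (¬t ∨ ¬t ∨ t) ∧ (¬(¬t ∨ ¬t) ∨ ¬t)   — De Morgan
≡ t ∧ ¬r ∧ (¬t ∨ ¬t ∨ t) ∧ (¬¬t ∧ ¬¬t ∨ ¬t)   — De Morgan
≡ t ∧ ¬r ∧ (¬t ∨ ¬t ∨ t) ∧ (t ∧ ¬¬t ∨ ¬t)   — double negation
≡ t ∧ ¬r ∧ (¬t ∨ ¬t ∨ t) ∧ (t ∧ t ∨ ¬t)   — double negation
≡ t ∧ ¬r ∧ (¬t ∨ ¬t ∨ t) ∧ (t ∨ ¬t) ∧ (t ∨ ¬t)   — distribute ∨ over ∧
≡ t ∧ ¬r   — simplify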